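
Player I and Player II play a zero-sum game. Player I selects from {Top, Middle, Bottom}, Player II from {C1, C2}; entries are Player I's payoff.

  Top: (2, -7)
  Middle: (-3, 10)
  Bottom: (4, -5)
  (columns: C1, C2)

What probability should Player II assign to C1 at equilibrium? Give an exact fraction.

15/22

Row minima: Top → -7, Middle → -3, Bottom → -5; maximin = -3.
Column maxima: C1 → 4, C2 → 10; minimax = 4.
-3 ≠ 4, so there is no saddle point; optimal play is mixed.
Top is strictly dominated by Bottom, so Player I never plays it.
On the remaining 2×2 (Middle, Bottom vs C1, C2):
Let Player I play Middle with probability p. Expected payoff against C1: (-3)p + 4(1−p) = −7p + 4; against C2: 10p + (-5)(1−p) = 15p − 5.
Setting these equal: −7p + 4 = 15p − 5 ⇒ −22p = -9 ⇒ p = 9/22, and the value is (-7)·(9/22) + 4 = 25/22.
For Player II: with q = P(C1), equating Middle's and Bottom's payoffs gives −13q + 10 = 9q − 5 ⇒ q = 15/22.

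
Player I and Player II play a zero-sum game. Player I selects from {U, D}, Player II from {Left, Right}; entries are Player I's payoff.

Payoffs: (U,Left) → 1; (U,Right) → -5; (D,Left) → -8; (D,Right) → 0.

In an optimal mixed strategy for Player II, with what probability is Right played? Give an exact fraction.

9/14

Row minima: U → -5, D → -8; maximin = -5.
Column maxima: Left → 1, Right → 0; minimax = 0.
-5 ≠ 0, so there is no saddle point; optimal play is mixed.
Let Player I play U with probability p. Expected payoff against Left: 1p + (-8)(1−p) = 9p − 8; against Right: (-5)p + 0(1−p) = −5p.
Setting these equal: 9p − 8 = −5p ⇒ 14p = 8 ⇒ p = 4/7, and the value is (9)·(4/7) − 8 = -20/7.
For Player II: with q = P(Left), equating U's and D's payoffs gives 6q − 5 = −8q ⇒ q = 5/14.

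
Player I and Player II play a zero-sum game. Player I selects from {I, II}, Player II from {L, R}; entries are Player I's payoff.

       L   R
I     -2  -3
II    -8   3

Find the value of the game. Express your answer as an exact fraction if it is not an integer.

-5/2

Row minima: I → -3, II → -8; maximin = -3.
Column maxima: L → -2, R → 3; minimax = -2.
-3 ≠ -2, so there is no saddle point; optimal play is mixed.
Let Player I play I with probability p. Expected payoff against L: (-2)p + (-8)(1−p) = 6p − 8; against R: (-3)p + 3(1−p) = −6p + 3.
Setting these equal: 6p − 8 = −6p + 3 ⇒ 12p = 11 ⇒ p = 11/12, and the value is (6)·(11/12) − 8 = -5/2.
For Player II: with q = P(L), equating I's and II's payoffs gives q − 3 = −11q + 3 ⇒ q = 1/2.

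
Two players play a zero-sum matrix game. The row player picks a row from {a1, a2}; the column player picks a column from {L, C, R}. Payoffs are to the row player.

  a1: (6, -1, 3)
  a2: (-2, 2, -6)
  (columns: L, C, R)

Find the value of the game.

0

Row minima: a1 → -1, a2 → -6; maximin = -1.
Column maxima: L → 6, C → 2, R → 3; minimax = 2.
-1 ≠ 2, so there is no saddle point; optimal play is mixed.
L is strictly dominated by R (it gives the row player strictly more in every row), so the column player never plays it.
On the remaining 2×2 (a1, a2 vs C, R):
Let the row player play a1 with probability p. Expected payoff against C: (-1)p + 2(1−p) = −3p + 2; against R: 3p + (-6)(1−p) = 9p − 6.
Setting these equal: −3p + 2 = 9p − 6 ⇒ −12p = -8 ⇒ p = 2/3, and the value is (-3)·(2/3) + 2 = 0.
For the column player: with q = P(C), equating a1's and a2's payoffs gives −4q + 3 = 8q − 6 ⇒ q = 3/4.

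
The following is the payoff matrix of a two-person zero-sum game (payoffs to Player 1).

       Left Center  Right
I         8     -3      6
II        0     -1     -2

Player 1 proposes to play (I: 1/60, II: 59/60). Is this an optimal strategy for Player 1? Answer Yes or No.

No

Against Left this mix gives (1/60)·8 + (59/60)·0 = 2/15.
Against Center this mix gives (1/60)·(-3) + (59/60)·(-1) = -31/30.
Against Right this mix gives (1/60)·6 + (59/60)·(-2) = -28/15.
Player 2 will play Right, holding Player 1 to -28/15. Shifting weight toward the row that does better against Right would raise this floor (the equalizing mix achieves -6/5 against both Right and Center), so the proposed strategy is not optimal.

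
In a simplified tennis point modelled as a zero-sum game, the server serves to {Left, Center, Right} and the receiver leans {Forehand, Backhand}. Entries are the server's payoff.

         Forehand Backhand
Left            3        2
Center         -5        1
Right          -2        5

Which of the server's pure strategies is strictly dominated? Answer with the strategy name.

Center

Left gives a strictly higher payoff than Center against every column: 3 > -5, 2 > 1.
So Center is strictly dominated and the server never plays it.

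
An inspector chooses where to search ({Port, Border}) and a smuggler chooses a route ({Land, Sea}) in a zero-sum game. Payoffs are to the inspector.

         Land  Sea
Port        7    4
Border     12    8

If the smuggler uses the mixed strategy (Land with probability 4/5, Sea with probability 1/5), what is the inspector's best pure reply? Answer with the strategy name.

Border

Expected payoff of Port: (4/5)·7 + (1/5)·4 = 32/5.
Expected payoff of Border: (4/5)·12 + (1/5)·8 = 56/5.
The largest is 56/5, so the inspector's best response is Border.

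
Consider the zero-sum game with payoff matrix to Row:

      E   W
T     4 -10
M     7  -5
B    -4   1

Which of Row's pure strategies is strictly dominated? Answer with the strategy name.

M gives a strictly higher payoff than T against every column: 7 > 4, -5 > -10.
So T is strictly dominated and Row never plays it.

T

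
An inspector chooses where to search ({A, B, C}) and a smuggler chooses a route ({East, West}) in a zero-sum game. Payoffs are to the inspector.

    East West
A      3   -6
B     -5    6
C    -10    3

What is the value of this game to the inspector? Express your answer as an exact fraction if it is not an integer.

-3/5

Row minima: A → -6, B → -5, C → -10; maximin = -5.
Column maxima: East → 3, West → 6; minimax = 3.
-5 ≠ 3, so there is no saddle point; optimal play is mixed.
C is strictly dominated by B, so the inspector never plays it.
On the remaining 2×2 (A, B vs East, West):
Let the inspector play A with probability p. Expected payoff against East: 3p + (-5)(1−p) = 8p − 5; against West: (-6)p + 6(1−p) = −12p + 6.
Setting these equal: 8p − 5 = −12p + 6 ⇒ 20p = 11 ⇒ p = 11/20, and the value is (8)·(11/20) − 5 = -3/5.
For the smuggler: with q = P(East), equating A's and B's payoffs gives 9q − 6 = −11q + 6 ⇒ q = 3/5.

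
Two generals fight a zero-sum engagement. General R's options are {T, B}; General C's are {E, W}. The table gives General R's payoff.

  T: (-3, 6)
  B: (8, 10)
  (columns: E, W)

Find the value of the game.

Row minima: T → -3, B → 8; maximin = 8.
Column maxima: E → 8, W → 10; minimax = 8.
Since maximin = minimax = 8, there is a saddle point and the value is 8.

8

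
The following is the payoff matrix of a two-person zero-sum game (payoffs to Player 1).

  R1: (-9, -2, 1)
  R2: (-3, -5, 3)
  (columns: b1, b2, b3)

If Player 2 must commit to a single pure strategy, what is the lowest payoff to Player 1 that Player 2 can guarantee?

-3

Column maxima: b1 → -3, b2 → -2, b3 → 3.
The smallest of these is -3.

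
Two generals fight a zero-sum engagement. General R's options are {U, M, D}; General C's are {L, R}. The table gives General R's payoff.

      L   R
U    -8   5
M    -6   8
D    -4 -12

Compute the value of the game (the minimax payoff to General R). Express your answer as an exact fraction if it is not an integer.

-52/11

Row minima: U → -8, M → -6, D → -12; maximin = -6.
Column maxima: L → -4, R → 8; minimax = -4.
-6 ≠ -4, so there is no saddle point; optimal play is mixed.
U is strictly dominated by M, so General R never plays it.
On the remaining 2×2 (M, D vs L, R):
Let General R play M with probability p. Expected payoff against L: (-6)p + (-4)(1−p) = −2p − 4; against R: 8p + (-12)(1−p) = 20p − 12.
Setting these equal: −2p − 4 = 20p − 12 ⇒ −22p = -8 ⇒ p = 4/11, and the value is (-2)·(4/11) − 4 = -52/11.
For General C: with q = P(L), equating M's and D's payoffs gives −14q + 8 = 8q − 12 ⇒ q = 10/11.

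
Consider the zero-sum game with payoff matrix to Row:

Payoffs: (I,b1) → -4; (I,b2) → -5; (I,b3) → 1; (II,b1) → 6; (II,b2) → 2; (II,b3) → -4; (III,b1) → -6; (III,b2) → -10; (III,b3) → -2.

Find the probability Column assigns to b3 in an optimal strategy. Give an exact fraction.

7/12

Row minima: I → -5, II → -4, III → -10; maximin = -4.
Column maxima: b1 → 6, b2 → 2, b3 → 1; minimax = 1.
-4 ≠ 1, so there is no saddle point; optimal play is mixed.
III is strictly dominated by I, so Row never plays it.
b1 is strictly dominated by b2 (it gives Row strictly more in every row), so Column never plays it.
On the remaining 2×2 (I, II vs b2, b3):
Let Row play I with probability p. Expected payoff against b2: (-5)p + 2(1−p) = −7p + 2; against b3: 1p + (-4)(1−p) = 5p − 4.
Setting these equal: −7p + 2 = 5p − 4 ⇒ −12p = -6 ⇒ p = 1/2, and the value is (-7)·(1/2) + 2 = -3/2.
For Column: with q = P(b2), equating I's and II's payoffs gives −6q + 1 = 6q − 4 ⇒ q = 5/12.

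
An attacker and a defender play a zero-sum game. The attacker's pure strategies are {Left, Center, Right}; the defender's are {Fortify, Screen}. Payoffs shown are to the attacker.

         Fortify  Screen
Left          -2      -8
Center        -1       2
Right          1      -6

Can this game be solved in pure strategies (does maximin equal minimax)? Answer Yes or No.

Row minima: Left → -8, Center → -1, Right → -6; maximin = -1.
Column maxima: Fortify → 1, Screen → 2; minimax = 1.
-1 ≠ 1, so no pure-strategy equilibrium exists.

No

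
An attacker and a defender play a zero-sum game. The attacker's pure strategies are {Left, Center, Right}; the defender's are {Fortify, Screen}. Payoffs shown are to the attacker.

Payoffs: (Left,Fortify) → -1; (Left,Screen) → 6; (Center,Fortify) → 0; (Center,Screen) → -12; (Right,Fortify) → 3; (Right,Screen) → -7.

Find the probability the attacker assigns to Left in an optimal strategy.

10/17

Row minima: Left → -1, Center → -12, Right → -7; maximin = -1.
Column maxima: Fortify → 3, Screen → 6; minimax = 3.
-1 ≠ 3, so there is no saddle point; optimal play is mixed.
Center is strictly dominated by Right, so the attacker never plays it.
On the remaining 2×2 (Left, Right vs Fortify, Screen):
Let the attacker play Left with probability p. Expected payoff against Fortify: (-1)p + 3(1−p) = −4p + 3; against Screen: 6p + (-7)(1−p) = 13p − 7.
Setting these equal: −4p + 3 = 13p − 7 ⇒ −17p = -10 ⇒ p = 10/17, and the value is (-4)·(10/17) + 3 = 11/17.
For the defender: with q = P(Fortify), equating Left's and Right's payoffs gives −7q + 6 = 10q − 7 ⇒ q = 13/17.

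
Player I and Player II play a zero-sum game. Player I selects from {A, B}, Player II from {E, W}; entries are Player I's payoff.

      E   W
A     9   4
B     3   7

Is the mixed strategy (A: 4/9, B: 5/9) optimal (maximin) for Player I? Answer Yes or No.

Against E this mix gives (4/9)·9 + (5/9)·3 = 17/3.
Against W this mix gives (4/9)·4 + (5/9)·7 = 17/3.
All of Player II's active replies (E, W) yield 17/3, and no column does worse for Player I. The mix makes Player II indifferent and guarantees 17/3, so it is optimal.

Yes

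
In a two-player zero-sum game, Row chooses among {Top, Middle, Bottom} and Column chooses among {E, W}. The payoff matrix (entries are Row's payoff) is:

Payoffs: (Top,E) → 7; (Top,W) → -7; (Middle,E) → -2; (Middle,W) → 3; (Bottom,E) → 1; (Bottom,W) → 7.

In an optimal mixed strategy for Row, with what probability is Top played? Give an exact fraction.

3/10

Row minima: Top → -7, Middle → -2, Bottom → 1; maximin = 1.
Column maxima: E → 7, W → 7; minimax = 7.
1 ≠ 7, so there is no saddle point; optimal play is mixed.
Middle is strictly dominated by Bottom, so Row never plays it.
On the remaining 2×2 (Top, Bottom vs E, W):
Let Row play Top with probability p. Expected payoff against E: 7p + 1(1−p) = 6p + 1; against W: (-7)p + 7(1−p) = −14p + 7.
Setting these equal: 6p + 1 = −14p + 7 ⇒ 20p = 6 ⇒ p = 3/10, and the value is (6)·(3/10) + 1 = 14/5.
For Column: with q = P(E), equating Top's and Bottom's payoffs gives 14q − 7 = −6q + 7 ⇒ q = 7/10.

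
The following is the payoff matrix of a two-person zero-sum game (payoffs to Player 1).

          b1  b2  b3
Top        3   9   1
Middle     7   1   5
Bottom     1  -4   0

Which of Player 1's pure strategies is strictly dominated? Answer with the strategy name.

Bottom

Top gives a strictly higher payoff than Bottom against every column: 3 > 1, 9 > -4, 1 > 0.
So Bottom is strictly dominated and Player 1 never plays it.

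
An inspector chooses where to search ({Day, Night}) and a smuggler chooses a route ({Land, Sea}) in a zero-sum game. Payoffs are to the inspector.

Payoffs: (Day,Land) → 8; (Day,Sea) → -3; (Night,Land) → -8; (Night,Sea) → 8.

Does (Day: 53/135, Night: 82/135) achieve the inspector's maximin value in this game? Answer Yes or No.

No

Against Land this mix gives (53/135)·8 + (82/135)·(-8) = -232/135.
Against Sea this mix gives (53/135)·(-3) + (82/135)·8 = 497/135.
The smuggler will play Land, holding the inspector to -232/135. Shifting weight toward the row that does better against Land would raise this floor (the equalizing mix achieves 40/27 against both Land and Sea), so the proposed strategy is not optimal.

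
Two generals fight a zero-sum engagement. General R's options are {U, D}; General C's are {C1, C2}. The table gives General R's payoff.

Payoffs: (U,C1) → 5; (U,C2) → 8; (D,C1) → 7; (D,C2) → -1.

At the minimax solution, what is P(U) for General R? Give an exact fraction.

8/11

Row minima: U → 5, D → -1; maximin = 5.
Column maxima: C1 → 7, C2 → 8; minimax = 7.
5 ≠ 7, so there is no saddle point; optimal play is mixed.
Let General R play U with probability p. Expected payoff against C1: 5p + 7(1−p) = −2p + 7; against C2: 8p + (-1)(1−p) = 9p − 1.
Setting these equal: −2p + 7 = 9p − 1 ⇒ −11p = -8 ⇒ p = 8/11, and the value is (-2)·(8/11) + 7 = 61/11.
For General C: with q = P(C1), equating U's and D's payoffs gives −3q + 8 = 8q − 1 ⇒ q = 9/11.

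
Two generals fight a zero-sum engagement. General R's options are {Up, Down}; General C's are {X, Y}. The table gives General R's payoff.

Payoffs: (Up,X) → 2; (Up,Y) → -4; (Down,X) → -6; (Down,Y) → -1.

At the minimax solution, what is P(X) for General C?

3/11

Row minima: Up → -4, Down → -6; maximin = -4.
Column maxima: X → 2, Y → -1; minimax = -1.
-4 ≠ -1, so there is no saddle point; optimal play is mixed.
Let General R play Up with probability p. Expected payoff against X: 2p + (-6)(1−p) = 8p − 6; against Y: (-4)p + (-1)(1−p) = −3p − 1.
Setting these equal: 8p − 6 = −3p − 1 ⇒ 11p = 5 ⇒ p = 5/11, and the value is (8)·(5/11) − 6 = -26/11.
For General C: with q = P(X), equating Up's and Down's payoffs gives 6q − 4 = −5q − 1 ⇒ q = 3/11.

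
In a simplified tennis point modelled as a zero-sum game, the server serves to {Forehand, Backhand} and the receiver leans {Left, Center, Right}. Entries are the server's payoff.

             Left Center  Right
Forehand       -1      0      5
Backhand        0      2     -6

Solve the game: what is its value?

Row minima: Forehand → -1, Backhand → -6; maximin = -1.
Column maxima: Left → 0, Center → 2, Right → 5; minimax = 0.
-1 ≠ 0, so there is no saddle point; optimal play is mixed.
Center is strictly dominated by Left (it gives the server strictly more in every row), so the receiver never plays it.
On the remaining 2×2 (Forehand, Backhand vs Left, Right):
Let the server play Forehand with probability p. Expected payoff against Left: (-1)p + 0(1−p) = −p; against Right: 5p + (-6)(1−p) = 11p − 6.
Setting these equal: −p = 11p − 6 ⇒ −12p = -6 ⇒ p = 1/2, and the value is (-1)·(1/2) = -1/2.
For the receiver: with q = P(Left), equating Forehand's and Backhand's payoffs gives −6q + 5 = 6q − 6 ⇒ q = 11/12.

-1/2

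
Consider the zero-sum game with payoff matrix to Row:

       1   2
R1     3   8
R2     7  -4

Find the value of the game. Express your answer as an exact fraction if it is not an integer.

Row minima: R1 → 3, R2 → -4; maximin = 3.
Column maxima: 1 → 7, 2 → 8; minimax = 7.
3 ≠ 7, so there is no saddle point; optimal play is mixed.
Let Row play R1 with probability p. Expected payoff against 1: 3p + 7(1−p) = −4p + 7; against 2: 8p + (-4)(1−p) = 12p − 4.
Setting these equal: −4p + 7 = 12p − 4 ⇒ −16p = -11 ⇒ p = 11/16, and the value is (-4)·(11/16) + 7 = 17/4.
For Column: with q = P(1), equating R1's and R2's payoffs gives −5q + 8 = 11q − 4 ⇒ q = 3/4.

17/4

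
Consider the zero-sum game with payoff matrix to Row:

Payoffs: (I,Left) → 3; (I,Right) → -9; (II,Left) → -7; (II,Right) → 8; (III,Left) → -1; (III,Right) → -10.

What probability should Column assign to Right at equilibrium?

Row minima: I → -9, II → -7, III → -10; maximin = -7.
Column maxima: Left → 3, Right → 8; minimax = 3.
-7 ≠ 3, so there is no saddle point; optimal play is mixed.
III is strictly dominated by I, so Row never plays it.
On the remaining 2×2 (I, II vs Left, Right):
Let Row play I with probability p. Expected payoff against Left: 3p + (-7)(1−p) = 10p − 7; against Right: (-9)p + 8(1−p) = −17p + 8.
Setting these equal: 10p − 7 = −17p + 8 ⇒ 27p = 15 ⇒ p = 5/9, and the value is (10)·(5/9) − 7 = -13/9.
For Column: with q = P(Left), equating I's and II's payoffs gives 12q − 9 = −15q + 8 ⇒ q = 17/27.

10/27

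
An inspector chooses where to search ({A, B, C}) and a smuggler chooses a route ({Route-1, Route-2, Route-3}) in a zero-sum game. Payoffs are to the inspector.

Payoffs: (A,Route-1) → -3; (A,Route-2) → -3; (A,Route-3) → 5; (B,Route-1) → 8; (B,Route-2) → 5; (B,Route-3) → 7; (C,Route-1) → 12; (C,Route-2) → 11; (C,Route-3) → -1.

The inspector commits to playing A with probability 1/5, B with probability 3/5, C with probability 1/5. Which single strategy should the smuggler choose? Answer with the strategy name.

Route-2

If the smuggler plays Route-1, the inspector's expected payoff is (1/5)·(-3) + (3/5)·8 + (1/5)·12 = 33/5.
If the smuggler plays Route-2, the inspector's expected payoff is (1/5)·(-3) + (3/5)·5 + (1/5)·11 = 23/5.
If the smuggler plays Route-3, the inspector's expected payoff is (1/5)·5 + (3/5)·7 + (1/5)·(-1) = 5.
The smuggler minimizes the inspector's payoff; the smallest is 23/5, so the best response is Route-2.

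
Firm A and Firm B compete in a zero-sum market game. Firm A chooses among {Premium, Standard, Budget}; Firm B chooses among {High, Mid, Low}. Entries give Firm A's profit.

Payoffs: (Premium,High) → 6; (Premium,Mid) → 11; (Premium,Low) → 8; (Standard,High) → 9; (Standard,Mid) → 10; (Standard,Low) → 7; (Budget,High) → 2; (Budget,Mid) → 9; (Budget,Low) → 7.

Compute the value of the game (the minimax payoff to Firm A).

Row minima: Premium → 6, Standard → 7, Budget → 2; maximin = 7.
Column maxima: High → 9, Mid → 11, Low → 8; minimax = 8.
7 ≠ 8, so there is no saddle point; optimal play is mixed.
Budget is strictly dominated by Premium, so Firm A never plays it.
Mid is strictly dominated by High (it gives Firm A strictly more in every row), so Firm B never plays it.
On the remaining 2×2 (Premium, Standard vs High, Low):
Let Firm A play Premium with probability p. Expected payoff against High: 6p + 9(1−p) = −3p + 9; against Low: 8p + 7(1−p) = p + 7.
Setting these equal: −3p + 9 = p + 7 ⇒ −4p = -2 ⇒ p = 1/2, and the value is (-3)·(1/2) + 9 = 15/2.
For Firm B: with q = P(High), equating Premium's and Standard's payoffs gives −2q + 8 = 2q + 7 ⇒ q = 1/4.

15/2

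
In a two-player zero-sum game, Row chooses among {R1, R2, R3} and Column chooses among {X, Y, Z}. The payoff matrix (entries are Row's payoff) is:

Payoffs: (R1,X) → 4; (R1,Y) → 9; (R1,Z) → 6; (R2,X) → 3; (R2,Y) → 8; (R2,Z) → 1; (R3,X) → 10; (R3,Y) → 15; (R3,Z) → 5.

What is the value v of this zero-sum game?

40/7

Row minima: R1 → 4, R2 → 1, R3 → 5; maximin = 5.
Column maxima: X → 10, Y → 15, Z → 6; minimax = 6.
5 ≠ 6, so there is no saddle point; optimal play is mixed.
R2 is strictly dominated by R1, so Row never plays it.
Y is strictly dominated by X (it gives Row strictly more in every row), so Column never plays it.
On the remaining 2×2 (R1, R3 vs X, Z):
Let Row play R1 with probability p. Expected payoff against X: 4p + 10(1−p) = −6p + 10; against Z: 6p + 5(1−p) = p + 5.
Setting these equal: −6p + 10 = p + 5 ⇒ −7p = -5 ⇒ p = 5/7, and the value is (-6)·(5/7) + 10 = 40/7.
For Column: with q = P(X), equating R1's and R3's payoffs gives −2q + 6 = 5q + 5 ⇒ q = 1/7.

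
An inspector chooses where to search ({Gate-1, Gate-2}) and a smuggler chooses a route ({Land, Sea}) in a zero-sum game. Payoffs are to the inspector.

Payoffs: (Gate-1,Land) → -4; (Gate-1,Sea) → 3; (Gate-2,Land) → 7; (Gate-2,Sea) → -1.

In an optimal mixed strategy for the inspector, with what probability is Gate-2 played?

7/15

Row minima: Gate-1 → -4, Gate-2 → -1; maximin = -1.
Column maxima: Land → 7, Sea → 3; minimax = 3.
-1 ≠ 3, so there is no saddle point; optimal play is mixed.
Let the inspector play Gate-1 with probability p. Expected payoff against Land: (-4)p + 7(1−p) = −11p + 7; against Sea: 3p + (-1)(1−p) = 4p − 1.
Setting these equal: −11p + 7 = 4p − 1 ⇒ −15p = -8 ⇒ p = 8/15, and the value is (-11)·(8/15) + 7 = 17/15.
For the smuggler: with q = P(Land), equating Gate-1's and Gate-2's payoffs gives −7q + 3 = 8q − 1 ⇒ q = 4/15.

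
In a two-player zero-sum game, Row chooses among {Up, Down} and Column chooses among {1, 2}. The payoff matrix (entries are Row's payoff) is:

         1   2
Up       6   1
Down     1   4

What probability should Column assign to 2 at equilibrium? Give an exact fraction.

5/8

Row minima: Up → 1, Down → 1; maximin = 1.
Column maxima: 1 → 6, 2 → 4; minimax = 4.
1 ≠ 4, so there is no saddle point; optimal play is mixed.
Let Row play Up with probability p. Expected payoff against 1: 6p + 1(1−p) = 5p + 1; against 2: 1p + 4(1−p) = −3p + 4.
Setting these equal: 5p + 1 = −3p + 4 ⇒ 8p = 3 ⇒ p = 3/8, and the value is (5)·(3/8) + 1 = 23/8.
For Column: with q = P(1), equating Up's and Down's payoffs gives 5q + 1 = −3q + 4 ⇒ q = 3/8.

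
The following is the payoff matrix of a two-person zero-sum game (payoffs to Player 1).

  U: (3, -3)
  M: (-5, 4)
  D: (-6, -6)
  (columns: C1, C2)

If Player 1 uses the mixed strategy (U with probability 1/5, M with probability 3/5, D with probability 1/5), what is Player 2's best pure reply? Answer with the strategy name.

C1

If Player 2 plays C1, Player 1's expected payoff is (1/5)·3 + (3/5)·(-5) + (1/5)·(-6) = -18/5.
If Player 2 plays C2, Player 1's expected payoff is (1/5)·(-3) + (3/5)·4 + (1/5)·(-6) = 3/5.
Player 2 minimizes Player 1's payoff; the smallest is -18/5, so the best response is C1.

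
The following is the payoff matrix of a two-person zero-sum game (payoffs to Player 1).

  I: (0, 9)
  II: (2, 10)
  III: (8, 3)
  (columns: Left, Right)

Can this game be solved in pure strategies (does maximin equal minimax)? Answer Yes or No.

No

Row minima: I → 0, II → 2, III → 3; maximin = 3.
Column maxima: Left → 8, Right → 10; minimax = 8.
3 ≠ 8, so no pure-strategy equilibrium exists.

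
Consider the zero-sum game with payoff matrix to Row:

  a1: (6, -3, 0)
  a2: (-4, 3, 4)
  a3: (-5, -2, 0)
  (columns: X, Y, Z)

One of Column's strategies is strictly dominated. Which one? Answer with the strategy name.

Y holds Row's payoff strictly below Z in every row: -3 < 0, 3 < 4, -2 < 0.
So Z is strictly dominated for Column.

Z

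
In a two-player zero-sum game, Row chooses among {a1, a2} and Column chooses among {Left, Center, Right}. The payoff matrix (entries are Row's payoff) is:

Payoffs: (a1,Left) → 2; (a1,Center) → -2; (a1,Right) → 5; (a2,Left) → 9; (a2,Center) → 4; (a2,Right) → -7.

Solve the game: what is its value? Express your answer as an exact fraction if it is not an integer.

Row minima: a1 → -2, a2 → -7; maximin = -2.
Column maxima: Left → 9, Center → 4, Right → 5; minimax = 4.
-2 ≠ 4, so there is no saddle point; optimal play is mixed.
Left is strictly dominated by Center (it gives Row strictly more in every row), so Column never plays it.
On the remaining 2×2 (a1, a2 vs Center, Right):
Let Row play a1 with probability p. Expected payoff against Center: (-2)p + 4(1−p) = −6p + 4; against Right: 5p + (-7)(1−p) = 12p − 7.
Setting these equal: −6p + 4 = 12p − 7 ⇒ −18p = -11 ⇒ p = 11/18, and the value is (-6)·(11/18) + 4 = 1/3.
For Column: with q = P(Center), equating a1's and a2's payoffs gives −7q + 5 = 11q − 7 ⇒ q = 2/3.

1/3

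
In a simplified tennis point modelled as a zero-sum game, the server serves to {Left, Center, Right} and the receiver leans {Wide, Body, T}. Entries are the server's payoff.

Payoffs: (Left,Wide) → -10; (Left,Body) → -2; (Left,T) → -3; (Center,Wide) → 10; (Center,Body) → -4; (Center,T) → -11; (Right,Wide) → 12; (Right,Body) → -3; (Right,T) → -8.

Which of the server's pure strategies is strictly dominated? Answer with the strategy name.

Center

Right gives a strictly higher payoff than Center against every column: 12 > 10, -3 > -4, -8 > -11.
So Center is strictly dominated and the server never plays it.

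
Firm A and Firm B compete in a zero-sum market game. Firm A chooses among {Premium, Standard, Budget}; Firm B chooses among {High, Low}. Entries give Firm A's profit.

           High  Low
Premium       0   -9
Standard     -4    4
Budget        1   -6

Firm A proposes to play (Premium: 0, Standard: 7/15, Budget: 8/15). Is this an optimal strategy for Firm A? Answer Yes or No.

Against High this mix gives (7/15)·(-4) + (8/15)·1 = -4/3.
Against Low this mix gives (7/15)·4 + (8/15)·(-6) = -4/3.
All of Firm B's active replies (High, Low) yield -4/3, and no column does worse for Firm A. The mix makes Firm B indifferent and guarantees -4/3, so it is optimal.

Yes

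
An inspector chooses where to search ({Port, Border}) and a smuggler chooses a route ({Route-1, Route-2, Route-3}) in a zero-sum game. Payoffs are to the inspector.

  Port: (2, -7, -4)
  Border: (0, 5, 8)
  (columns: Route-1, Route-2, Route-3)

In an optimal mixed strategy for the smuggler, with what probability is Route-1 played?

6/7

Row minima: Port → -7, Border → 0; maximin = 0.
Column maxima: Route-1 → 2, Route-2 → 5, Route-3 → 8; minimax = 2.
0 ≠ 2, so there is no saddle point; optimal play is mixed.
Route-3 is strictly dominated by Route-2 (it gives the inspector strictly more in every row), so the smuggler never plays it.
On the remaining 2×2 (Port, Border vs Route-1, Route-2):
Let the inspector play Port with probability p. Expected payoff against Route-1: 2p + 0(1−p) = 2p; against Route-2: (-7)p + 5(1−p) = −12p + 5.
Setting these equal: 2p = −12p + 5 ⇒ 14p = 5 ⇒ p = 5/14, and the value is (2)·(5/14) = 5/7.
For the smuggler: with q = P(Route-1), equating Port's and Border's payoffs gives 9q − 7 = −5q + 5 ⇒ q = 6/7.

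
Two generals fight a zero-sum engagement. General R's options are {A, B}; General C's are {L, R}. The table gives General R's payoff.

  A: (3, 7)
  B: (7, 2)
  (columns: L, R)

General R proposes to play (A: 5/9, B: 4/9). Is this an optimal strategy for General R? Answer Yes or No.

Yes

Against L this mix gives (5/9)·3 + (4/9)·7 = 43/9.
Against R this mix gives (5/9)·7 + (4/9)·2 = 43/9.
All of General C's active replies (L, R) yield 43/9, and no column does worse for General R. The mix makes General C indifferent and guarantees 43/9, so it is optimal.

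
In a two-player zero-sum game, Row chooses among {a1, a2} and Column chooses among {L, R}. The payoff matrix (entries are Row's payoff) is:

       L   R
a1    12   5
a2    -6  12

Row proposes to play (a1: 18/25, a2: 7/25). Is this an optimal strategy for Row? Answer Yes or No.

Yes

Against L this mix gives (18/25)·12 + (7/25)·(-6) = 174/25.
Against R this mix gives (18/25)·5 + (7/25)·12 = 174/25.
All of Column's active replies (L, R) yield 174/25, and no column does worse for Row. The mix makes Column indifferent and guarantees 174/25, so it is optimal.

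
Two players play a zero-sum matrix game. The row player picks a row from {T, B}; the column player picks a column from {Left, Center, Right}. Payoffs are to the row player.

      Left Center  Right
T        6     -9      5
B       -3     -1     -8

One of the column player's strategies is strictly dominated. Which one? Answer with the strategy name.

Left

Right holds the row player's payoff strictly below Left in every row: 5 < 6, -8 < -3.
So Left is strictly dominated for the column player.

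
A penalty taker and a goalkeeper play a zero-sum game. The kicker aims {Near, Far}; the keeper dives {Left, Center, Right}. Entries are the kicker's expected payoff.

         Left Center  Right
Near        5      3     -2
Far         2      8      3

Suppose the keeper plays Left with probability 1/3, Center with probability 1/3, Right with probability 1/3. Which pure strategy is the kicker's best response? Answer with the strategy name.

Expected payoff of Near: (1/3)·5 + (1/3)·3 + (1/3)·(-2) = 2.
Expected payoff of Far: (1/3)·2 + (1/3)·8 + (1/3)·3 = 13/3.
The largest is 13/3, so the kicker's best response is Far.

Far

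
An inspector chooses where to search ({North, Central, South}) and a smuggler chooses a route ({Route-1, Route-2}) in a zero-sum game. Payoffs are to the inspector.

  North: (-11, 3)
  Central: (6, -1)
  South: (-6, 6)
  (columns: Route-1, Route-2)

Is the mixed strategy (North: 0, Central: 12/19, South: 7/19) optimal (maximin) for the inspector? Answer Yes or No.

Against Route-1 this mix gives (12/19)·6 + (7/19)·(-6) = 30/19.
Against Route-2 this mix gives (12/19)·(-1) + (7/19)·6 = 30/19.
All of the smuggler's active replies (Route-1, Route-2) yield 30/19, and no column does worse for the inspector. The mix makes the smuggler indifferent and guarantees 30/19, so it is optimal.

Yes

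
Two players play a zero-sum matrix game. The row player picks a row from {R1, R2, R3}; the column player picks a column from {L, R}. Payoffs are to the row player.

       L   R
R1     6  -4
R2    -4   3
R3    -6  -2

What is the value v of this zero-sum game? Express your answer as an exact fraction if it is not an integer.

Row minima: R1 → -4, R2 → -4, R3 → -6; maximin = -4.
Column maxima: L → 6, R → 3; minimax = 3.
-4 ≠ 3, so there is no saddle point; optimal play is mixed.
R3 is strictly dominated by R2, so the row player never plays it.
On the remaining 2×2 (R1, R2 vs L, R):
Let the row player play R1 with probability p. Expected payoff against L: 6p + (-4)(1−p) = 10p − 4; against R: (-4)p + 3(1−p) = −7p + 3.
Setting these equal: 10p − 4 = −7p + 3 ⇒ 17p = 7 ⇒ p = 7/17, and the value is (10)·(7/17) − 4 = 2/17.
For the column player: with q = P(L), equating R1's and R2's payoffs gives 10q − 4 = −7q + 3 ⇒ q = 7/17.

2/17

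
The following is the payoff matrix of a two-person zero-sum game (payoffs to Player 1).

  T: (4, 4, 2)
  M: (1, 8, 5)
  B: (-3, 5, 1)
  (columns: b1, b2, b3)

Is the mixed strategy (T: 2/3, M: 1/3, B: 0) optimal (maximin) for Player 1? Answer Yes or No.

Yes

Against b1 this mix gives (2/3)·4 + (1/3)·1 = 3.
Against b2 this mix gives (2/3)·4 + (1/3)·8 = 16/3.
Against b3 this mix gives (2/3)·2 + (1/3)·5 = 3.
All of Player 2's active replies (b1, b3) yield 3, and no column does worse for Player 1. The mix makes Player 2 indifferent and guarantees 3, so it is optimal.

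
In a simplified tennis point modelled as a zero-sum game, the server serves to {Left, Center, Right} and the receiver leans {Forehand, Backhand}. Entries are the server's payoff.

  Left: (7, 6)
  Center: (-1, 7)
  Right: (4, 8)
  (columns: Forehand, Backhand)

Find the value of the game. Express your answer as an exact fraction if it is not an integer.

32/5

Row minima: Left → 6, Center → -1, Right → 4; maximin = 6.
Column maxima: Forehand → 7, Backhand → 8; minimax = 7.
6 ≠ 7, so there is no saddle point; optimal play is mixed.
Center is strictly dominated by Right, so the server never plays it.
On the remaining 2×2 (Left, Right vs Forehand, Backhand):
Let the server play Left with probability p. Expected payoff against Forehand: 7p + 4(1−p) = 3p + 4; against Backhand: 6p + 8(1−p) = −2p + 8.
Setting these equal: 3p + 4 = −2p + 8 ⇒ 5p = 4 ⇒ p = 4/5, and the value is (3)·(4/5) + 4 = 32/5.
For the receiver: with q = P(Forehand), equating Left's and Right's payoffs gives q + 6 = −4q + 8 ⇒ q = 2/5.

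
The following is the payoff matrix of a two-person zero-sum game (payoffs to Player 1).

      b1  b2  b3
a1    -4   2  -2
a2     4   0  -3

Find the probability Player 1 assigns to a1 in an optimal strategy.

7/9

Row minima: a1 → -4, a2 → -3; maximin = -3.
Column maxima: b1 → 4, b2 → 2, b3 → -2; minimax = -2.
-3 ≠ -2, so there is no saddle point; optimal play is mixed.
b2 is strictly dominated by b3 (it gives Player 1 strictly more in every row), so Player 2 never plays it.
On the remaining 2×2 (a1, a2 vs b1, b3):
Let Player 1 play a1 with probability p. Expected payoff against b1: (-4)p + 4(1−p) = −8p + 4; against b3: (-2)p + (-3)(1−p) = p − 3.
Setting these equal: −8p + 4 = p − 3 ⇒ −9p = -7 ⇒ p = 7/9, and the value is (-8)·(7/9) + 4 = -20/9.
For Player 2: with q = P(b1), equating a1's and a2's payoffs gives −2q − 2 = 7q − 3 ⇒ q = 1/9.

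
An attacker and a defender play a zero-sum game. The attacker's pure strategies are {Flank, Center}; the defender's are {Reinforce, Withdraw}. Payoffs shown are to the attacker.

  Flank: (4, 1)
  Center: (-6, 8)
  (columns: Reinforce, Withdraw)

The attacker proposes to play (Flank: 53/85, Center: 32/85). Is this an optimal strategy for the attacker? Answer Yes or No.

No

Against Reinforce this mix gives (53/85)·4 + (32/85)·(-6) = 4/17.
Against Withdraw this mix gives (53/85)·1 + (32/85)·8 = 309/85.
The defender will play Reinforce, holding the attacker to 4/17. Shifting weight toward the row that does better against Reinforce would raise this floor (the equalizing mix achieves 38/17 against both Reinforce and Withdraw), so the proposed strategy is not optimal.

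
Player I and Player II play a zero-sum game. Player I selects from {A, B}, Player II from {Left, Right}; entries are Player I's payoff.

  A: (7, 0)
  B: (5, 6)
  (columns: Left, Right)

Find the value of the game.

Row minima: A → 0, B → 5; maximin = 5.
Column maxima: Left → 7, Right → 6; minimax = 6.
5 ≠ 6, so there is no saddle point; optimal play is mixed.
Let Player I play A with probability p. Expected payoff against Left: 7p + 5(1−p) = 2p + 5; against Right: 0p + 6(1−p) = −6p + 6.
Setting these equal: 2p + 5 = −6p + 6 ⇒ 8p = 1 ⇒ p = 1/8, and the value is (2)·(1/8) + 5 = 21/4.
For Player II: with q = P(Left), equating A's and B's payoffs gives 7q = −q + 6 ⇒ q = 3/4.

21/4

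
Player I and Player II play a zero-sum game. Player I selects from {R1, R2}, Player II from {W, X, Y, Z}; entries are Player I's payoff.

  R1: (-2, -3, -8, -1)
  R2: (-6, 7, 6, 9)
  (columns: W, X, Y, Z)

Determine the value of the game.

Row minima: R1 → -8, R2 → -6; maximin = -6.
Column maxima: W → -2, X → 7, Y → 6, Z → 9; minimax = -2.
-6 ≠ -2, so there is no saddle point; optimal play is mixed.
X is strictly dominated by Y (it gives Player I strictly more in every row), so Player II never plays it.
Z is strictly dominated by W (it gives Player I strictly more in every row), so Player II never plays it.
On the remaining 2×2 (R1, R2 vs W, Y):
Let Player I play R1 with probability p. Expected payoff against W: (-2)p + (-6)(1−p) = 4p − 6; against Y: (-8)p + 6(1−p) = −14p + 6.
Setting these equal: 4p − 6 = −14p + 6 ⇒ 18p = 12 ⇒ p = 2/3, and the value is (4)·(2/3) − 6 = -10/3.
For Player II: with q = P(W), equating R1's and R2's payoffs gives 6q − 8 = −12q + 6 ⇒ q = 7/9.

-10/3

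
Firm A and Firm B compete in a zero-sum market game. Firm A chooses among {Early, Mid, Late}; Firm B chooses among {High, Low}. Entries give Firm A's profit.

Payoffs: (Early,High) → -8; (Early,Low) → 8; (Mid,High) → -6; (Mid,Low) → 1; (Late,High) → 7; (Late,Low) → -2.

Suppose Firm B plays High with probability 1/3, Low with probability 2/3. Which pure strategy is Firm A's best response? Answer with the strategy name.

Expected payoff of Early: (1/3)·(-8) + (2/3)·8 = 8/3.
Expected payoff of Mid: (1/3)·(-6) + (2/3)·1 = -4/3.
Expected payoff of Late: (1/3)·7 + (2/3)·(-2) = 1.
The largest is 8/3, so Firm A's best response is Early.

Early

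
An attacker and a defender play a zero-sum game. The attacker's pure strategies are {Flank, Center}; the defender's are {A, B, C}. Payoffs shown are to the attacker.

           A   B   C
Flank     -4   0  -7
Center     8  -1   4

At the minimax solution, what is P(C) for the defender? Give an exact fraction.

1/12

Row minima: Flank → -7, Center → -1; maximin = -1.
Column maxima: A → 8, B → 0, C → 4; minimax = 0.
-1 ≠ 0, so there is no saddle point; optimal play is mixed.
A is strictly dominated by C (it gives the attacker strictly more in every row), so the defender never plays it.
On the remaining 2×2 (Flank, Center vs B, C):
Let the attacker play Flank with probability p. Expected payoff against B: 0p + (-1)(1−p) = p − 1; against C: (-7)p + 4(1−p) = −11p + 4.
Setting these equal: p − 1 = −11p + 4 ⇒ 12p = 5 ⇒ p = 5/12, and the value is (1)·(5/12) − 1 = -7/12.
For the defender: with q = P(B), equating Flank's and Center's payoffs gives 7q − 7 = −5q + 4 ⇒ q = 11/12.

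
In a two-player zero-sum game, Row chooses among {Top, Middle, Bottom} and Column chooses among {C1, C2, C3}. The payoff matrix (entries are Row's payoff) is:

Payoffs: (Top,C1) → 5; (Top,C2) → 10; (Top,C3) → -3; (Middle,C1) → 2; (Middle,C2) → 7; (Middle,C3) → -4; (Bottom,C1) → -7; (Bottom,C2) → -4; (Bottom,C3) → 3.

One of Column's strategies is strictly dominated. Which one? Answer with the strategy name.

C1 holds Row's payoff strictly below C2 in every row: 5 < 10, 2 < 7, -7 < -4.
So C2 is strictly dominated for Column.

C2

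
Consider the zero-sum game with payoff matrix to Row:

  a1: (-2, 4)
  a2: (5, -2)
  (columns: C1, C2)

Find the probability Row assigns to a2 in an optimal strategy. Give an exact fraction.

Row minima: a1 → -2, a2 → -2; maximin = -2.
Column maxima: C1 → 5, C2 → 4; minimax = 4.
-2 ≠ 4, so there is no saddle point; optimal play is mixed.
Let Row play a1 with probability p. Expected payoff against C1: (-2)p + 5(1−p) = −7p + 5; against C2: 4p + (-2)(1−p) = 6p − 2.
Setting these equal: −7p + 5 = 6p − 2 ⇒ −13p = -7 ⇒ p = 7/13, and the value is (-7)·(7/13) + 5 = 16/13.
For Column: with q = P(C1), equating a1's and a2's payoffs gives −6q + 4 = 7q − 2 ⇒ q = 6/13.

6/13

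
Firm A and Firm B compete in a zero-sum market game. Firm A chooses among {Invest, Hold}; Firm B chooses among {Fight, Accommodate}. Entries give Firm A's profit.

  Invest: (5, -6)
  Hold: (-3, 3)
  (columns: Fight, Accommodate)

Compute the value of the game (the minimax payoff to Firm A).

Row minima: Invest → -6, Hold → -3; maximin = -3.
Column maxima: Fight → 5, Accommodate → 3; minimax = 3.
-3 ≠ 3, so there is no saddle point; optimal play is mixed.
Let Firm A play Invest with probability p. Expected payoff against Fight: 5p + (-3)(1−p) = 8p − 3; against Accommodate: (-6)p + 3(1−p) = −9p + 3.
Setting these equal: 8p − 3 = −9p + 3 ⇒ 17p = 6 ⇒ p = 6/17, and the value is (8)·(6/17) − 3 = -3/17.
For Firm B: with q = P(Fight), equating Invest's and Hold's payoffs gives 11q − 6 = −6q + 3 ⇒ q = 9/17.

-3/17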